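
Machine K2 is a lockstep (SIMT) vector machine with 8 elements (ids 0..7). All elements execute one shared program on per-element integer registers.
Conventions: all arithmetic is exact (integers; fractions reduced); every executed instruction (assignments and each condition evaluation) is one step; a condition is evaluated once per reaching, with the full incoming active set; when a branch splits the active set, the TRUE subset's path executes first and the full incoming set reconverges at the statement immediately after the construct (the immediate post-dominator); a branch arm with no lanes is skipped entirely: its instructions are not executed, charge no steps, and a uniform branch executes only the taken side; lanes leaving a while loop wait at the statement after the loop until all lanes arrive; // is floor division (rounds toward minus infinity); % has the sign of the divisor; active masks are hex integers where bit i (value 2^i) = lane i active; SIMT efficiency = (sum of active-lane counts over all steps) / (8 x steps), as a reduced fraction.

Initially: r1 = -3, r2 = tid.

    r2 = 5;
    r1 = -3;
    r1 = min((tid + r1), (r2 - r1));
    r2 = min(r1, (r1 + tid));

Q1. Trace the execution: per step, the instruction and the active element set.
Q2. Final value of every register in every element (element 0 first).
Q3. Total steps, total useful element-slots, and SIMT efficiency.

step 0: r2 <- 5                      0xff
step 1: r1 <- -3                     0xff
step 2: r1 <- min((tid + r1), (r2 - r1)) 0xff
step 3: r2 <- min(r1, (r1 + tid))    0xff

Answer: 4 steps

r1: -3,-2,-1,0,1,2,3,4
r2: -3,-2,-1,0,1,2,3,4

steps = 4; useful = 32; efficiency = 32/32 = 1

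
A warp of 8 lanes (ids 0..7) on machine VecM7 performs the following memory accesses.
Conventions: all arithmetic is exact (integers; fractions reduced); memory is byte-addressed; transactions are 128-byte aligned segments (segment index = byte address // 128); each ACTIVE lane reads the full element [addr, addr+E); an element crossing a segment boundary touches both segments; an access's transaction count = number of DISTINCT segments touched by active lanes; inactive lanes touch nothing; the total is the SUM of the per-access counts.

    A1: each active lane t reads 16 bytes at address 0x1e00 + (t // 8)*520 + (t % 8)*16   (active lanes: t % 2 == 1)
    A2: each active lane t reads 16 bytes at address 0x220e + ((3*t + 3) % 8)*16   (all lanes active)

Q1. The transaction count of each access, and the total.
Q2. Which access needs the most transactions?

A1: 1 transaction
A2: 2 transactions

Answer: 1,2; total 3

Answer: A2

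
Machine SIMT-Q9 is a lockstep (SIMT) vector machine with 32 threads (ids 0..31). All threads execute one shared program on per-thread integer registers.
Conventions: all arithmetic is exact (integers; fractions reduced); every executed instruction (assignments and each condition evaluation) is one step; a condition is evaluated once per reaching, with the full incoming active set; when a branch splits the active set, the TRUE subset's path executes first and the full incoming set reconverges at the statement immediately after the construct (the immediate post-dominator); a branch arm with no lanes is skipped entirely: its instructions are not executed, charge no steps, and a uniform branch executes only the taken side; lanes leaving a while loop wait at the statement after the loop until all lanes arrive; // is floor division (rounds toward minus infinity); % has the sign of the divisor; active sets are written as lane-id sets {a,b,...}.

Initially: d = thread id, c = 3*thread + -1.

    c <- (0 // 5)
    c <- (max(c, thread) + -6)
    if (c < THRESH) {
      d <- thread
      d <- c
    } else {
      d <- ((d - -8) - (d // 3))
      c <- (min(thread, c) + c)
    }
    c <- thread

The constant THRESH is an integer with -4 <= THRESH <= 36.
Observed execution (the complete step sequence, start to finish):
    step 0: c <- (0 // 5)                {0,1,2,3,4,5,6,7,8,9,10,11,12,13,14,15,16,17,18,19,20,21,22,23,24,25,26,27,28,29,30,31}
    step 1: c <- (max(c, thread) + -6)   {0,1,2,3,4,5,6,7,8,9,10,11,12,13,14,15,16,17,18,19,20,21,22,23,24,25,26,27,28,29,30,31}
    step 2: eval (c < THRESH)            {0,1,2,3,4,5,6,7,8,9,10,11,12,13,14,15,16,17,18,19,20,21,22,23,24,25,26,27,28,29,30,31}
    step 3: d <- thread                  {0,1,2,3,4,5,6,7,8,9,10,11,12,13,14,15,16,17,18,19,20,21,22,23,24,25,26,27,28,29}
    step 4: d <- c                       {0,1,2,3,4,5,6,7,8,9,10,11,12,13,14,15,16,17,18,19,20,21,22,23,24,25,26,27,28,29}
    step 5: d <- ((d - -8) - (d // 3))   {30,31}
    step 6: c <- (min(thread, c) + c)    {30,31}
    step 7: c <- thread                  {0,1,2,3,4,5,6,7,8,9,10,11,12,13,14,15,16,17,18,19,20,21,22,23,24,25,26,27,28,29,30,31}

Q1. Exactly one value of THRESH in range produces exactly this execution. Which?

Answer: THRESH = 24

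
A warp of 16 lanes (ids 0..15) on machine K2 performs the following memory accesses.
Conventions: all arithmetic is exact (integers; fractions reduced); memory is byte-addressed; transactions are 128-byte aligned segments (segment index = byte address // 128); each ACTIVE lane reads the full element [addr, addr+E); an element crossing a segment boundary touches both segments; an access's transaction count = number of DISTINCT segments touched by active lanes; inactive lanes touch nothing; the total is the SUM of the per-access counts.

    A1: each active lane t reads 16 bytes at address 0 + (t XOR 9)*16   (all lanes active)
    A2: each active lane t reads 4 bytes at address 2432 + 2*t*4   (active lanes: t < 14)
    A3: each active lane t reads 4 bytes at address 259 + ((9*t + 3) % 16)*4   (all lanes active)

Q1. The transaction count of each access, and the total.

A1: 2 transactions
A2: 1 transaction
A3: 1 transaction

Answer: 2,1,1; total 4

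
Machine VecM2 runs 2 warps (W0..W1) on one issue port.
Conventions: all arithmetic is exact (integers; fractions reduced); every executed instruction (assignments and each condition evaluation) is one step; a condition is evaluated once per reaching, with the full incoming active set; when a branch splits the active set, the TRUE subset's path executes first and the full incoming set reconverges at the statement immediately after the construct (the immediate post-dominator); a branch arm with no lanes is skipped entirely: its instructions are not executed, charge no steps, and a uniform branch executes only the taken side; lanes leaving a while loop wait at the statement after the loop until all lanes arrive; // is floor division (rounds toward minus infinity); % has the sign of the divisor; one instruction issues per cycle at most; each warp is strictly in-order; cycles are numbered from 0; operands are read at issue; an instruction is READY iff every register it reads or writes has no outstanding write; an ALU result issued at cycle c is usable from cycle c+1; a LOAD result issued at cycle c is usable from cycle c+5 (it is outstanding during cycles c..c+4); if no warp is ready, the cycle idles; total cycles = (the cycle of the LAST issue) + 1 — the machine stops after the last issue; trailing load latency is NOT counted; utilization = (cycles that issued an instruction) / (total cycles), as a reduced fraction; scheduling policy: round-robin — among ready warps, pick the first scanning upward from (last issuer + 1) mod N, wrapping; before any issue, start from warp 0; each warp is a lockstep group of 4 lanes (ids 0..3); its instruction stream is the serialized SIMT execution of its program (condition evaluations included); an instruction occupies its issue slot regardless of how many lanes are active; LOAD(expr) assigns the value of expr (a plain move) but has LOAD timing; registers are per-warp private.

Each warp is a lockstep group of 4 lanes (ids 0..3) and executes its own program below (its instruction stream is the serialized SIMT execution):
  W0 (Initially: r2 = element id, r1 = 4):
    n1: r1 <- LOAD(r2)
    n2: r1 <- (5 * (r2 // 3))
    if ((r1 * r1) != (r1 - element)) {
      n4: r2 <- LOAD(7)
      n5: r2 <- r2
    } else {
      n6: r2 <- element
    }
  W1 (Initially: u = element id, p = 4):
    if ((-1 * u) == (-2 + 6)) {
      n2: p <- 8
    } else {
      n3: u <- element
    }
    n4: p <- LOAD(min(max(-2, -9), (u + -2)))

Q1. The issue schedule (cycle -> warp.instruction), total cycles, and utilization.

cycle 0: W0.I0
cycle 1: W1.I0
cycle 2: W1.I1
cycle 3: W1.I2
cycle 4: idle
cycle 5: W0.I1
cycle 6: W0.I2
cycle 7: W0.I3
cycle 8: idle
cycle 9: idle
cycle 10: idle
cycle 11: idle
cycle 12: W0.I4
cycle 13: W0.I5

Answer: 14 cycles, utilization 9/14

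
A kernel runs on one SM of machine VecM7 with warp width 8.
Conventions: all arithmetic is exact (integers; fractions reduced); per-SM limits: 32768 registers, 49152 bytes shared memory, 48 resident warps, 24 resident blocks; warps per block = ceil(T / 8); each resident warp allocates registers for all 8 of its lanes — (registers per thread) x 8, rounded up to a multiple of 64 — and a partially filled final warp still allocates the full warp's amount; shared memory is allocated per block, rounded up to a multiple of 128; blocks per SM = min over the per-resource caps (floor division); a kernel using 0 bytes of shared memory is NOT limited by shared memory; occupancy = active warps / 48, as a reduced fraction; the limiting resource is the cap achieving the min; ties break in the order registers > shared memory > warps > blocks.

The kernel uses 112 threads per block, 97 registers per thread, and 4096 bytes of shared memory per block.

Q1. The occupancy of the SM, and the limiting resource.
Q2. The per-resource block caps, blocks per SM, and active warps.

Answer: occupancy 7/12, limited by registers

registers: 2 blocks
shared memory: 12 blocks
warps: 3 blocks
blocks: 24 blocks

Answer: 2 blocks, 28 active warps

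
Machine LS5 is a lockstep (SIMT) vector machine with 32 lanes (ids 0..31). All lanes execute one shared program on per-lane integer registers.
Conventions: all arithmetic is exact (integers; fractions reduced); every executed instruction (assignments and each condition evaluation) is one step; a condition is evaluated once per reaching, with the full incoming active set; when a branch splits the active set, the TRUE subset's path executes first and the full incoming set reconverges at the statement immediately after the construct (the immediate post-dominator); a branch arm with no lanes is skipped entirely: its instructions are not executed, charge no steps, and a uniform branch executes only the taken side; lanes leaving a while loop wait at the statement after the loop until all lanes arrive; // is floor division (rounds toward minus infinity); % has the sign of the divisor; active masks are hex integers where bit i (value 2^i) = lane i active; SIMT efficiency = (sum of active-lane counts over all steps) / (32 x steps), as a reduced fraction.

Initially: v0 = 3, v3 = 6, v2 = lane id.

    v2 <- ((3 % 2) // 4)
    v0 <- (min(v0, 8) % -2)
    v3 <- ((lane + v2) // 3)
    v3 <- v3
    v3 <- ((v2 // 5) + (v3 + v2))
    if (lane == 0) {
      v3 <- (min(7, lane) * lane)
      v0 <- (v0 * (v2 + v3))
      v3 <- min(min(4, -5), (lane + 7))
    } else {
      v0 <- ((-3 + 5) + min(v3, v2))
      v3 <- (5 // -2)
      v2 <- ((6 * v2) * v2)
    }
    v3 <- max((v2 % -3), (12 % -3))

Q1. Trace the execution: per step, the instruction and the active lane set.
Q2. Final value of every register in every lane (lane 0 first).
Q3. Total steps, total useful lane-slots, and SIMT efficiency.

step 0: v2 <- ((3 % 2) // 4)         0xffffffff
step 1: v0 <- (min(v0, 8) % -2)      0xffffffff
step 2: v3 <- ((lane + v2) // 3)     0xffffffff
step 3: v3 <- v3                     0xffffffff
step 4: v3 <- ((v2 // 5) + (v3 + v2)) 0xffffffff
step 5: eval (lane == 0)             0xffffffff
step 6: v3 <- (min(7, lane) * lane)  0x00000001
step 7: v0 <- (v0 * (v2 + v3))       0x00000001
step 8: v3 <- min(min(4, -5), (lane + 7)) 0x00000001
step 9: v0 <- ((-3 + 5) + min(v3, v2)) 0xfffffffe
step 10: v3 <- (5 // -2)              0xfffffffe
step 11: v2 <- ((6 * v2) * v2)        0xfffffffe
step 12: v3 <- max((v2 % -3), (12 % -3)) 0xffffffff

Answer: 13 steps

v0: 0,2,2,2,2,2,2,2,2,2,2,2,2,2,2,2,2,2,2,2,2,2,2,2,2,2,2,2,2,2,2,2
v3: 0,0,0,0,0,0,0,0,0,0,0,0,0,0,0,0,0,0,0,0,0,0,0,0,0,0,0,0,0,0,0,0
v2: 0,0,0,0,0,0,0,0,0,0,0,0,0,0,0,0,0,0,0,0,0,0,0,0,0,0,0,0,0,0,0,0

steps = 13; useful = 320; efficiency = 320/416 = 10/13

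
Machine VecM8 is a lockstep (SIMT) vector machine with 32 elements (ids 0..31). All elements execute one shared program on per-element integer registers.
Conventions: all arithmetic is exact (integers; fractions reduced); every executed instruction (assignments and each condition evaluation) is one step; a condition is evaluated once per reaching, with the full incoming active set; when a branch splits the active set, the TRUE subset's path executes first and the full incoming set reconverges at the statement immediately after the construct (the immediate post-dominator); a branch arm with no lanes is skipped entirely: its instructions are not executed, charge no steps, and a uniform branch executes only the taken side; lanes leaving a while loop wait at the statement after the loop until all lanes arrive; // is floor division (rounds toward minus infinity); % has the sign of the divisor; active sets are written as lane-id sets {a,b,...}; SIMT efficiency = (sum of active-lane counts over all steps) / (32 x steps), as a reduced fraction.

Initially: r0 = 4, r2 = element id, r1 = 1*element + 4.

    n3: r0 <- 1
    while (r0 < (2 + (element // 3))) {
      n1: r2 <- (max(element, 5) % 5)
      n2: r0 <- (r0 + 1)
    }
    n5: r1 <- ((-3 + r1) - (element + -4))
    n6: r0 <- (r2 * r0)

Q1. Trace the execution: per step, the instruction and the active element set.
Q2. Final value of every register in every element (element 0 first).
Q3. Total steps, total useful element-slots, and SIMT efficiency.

step 0: r0 <- 1                      {0,1,2,3,4,5,6,7,8,9,10,11,12,13,14,15,16,17,18,19,20,21,22,23,24,25,26,27,28,29,30,31}
step 1: eval (r0 < (2 + (element // 3))) {0,1,2,3,4,5,6,7,8,9,10,11,12,13,14,15,16,17,18,19,20,21,22,23,24,25,26,27,28,29,30,31}
step 2: r2 <- (max(element, 5) % 5)  {0,1,2,3,4,5,6,7,8,9,10,11,12,13,14,15,16,17,18,19,20,21,22,23,24,25,26,27,28,29,30,31}
step 3: r0 <- (r0 + 1)               {0,1,2,3,4,5,6,7,8,9,10,11,12,13,14,15,16,17,18,19,20,21,22,23,24,25,26,27,28,29,30,31}
step 4: eval (r0 < (2 + (element // 3))) {0,1,2,3,4,5,6,7,8,9,10,11,12,13,14,15,16,17,18,19,20,21,22,23,24,25,26,27,28,29,30,31}
step 5: r2 <- (max(element, 5) % 5)  {3,4,5,6,7,8,9,10,11,12,13,14,15,16,17,18,19,20,21,22,23,24,25,26,27,28,29,30,31}
step 6: r0 <- (r0 + 1)               {3,4,5,6,7,8,9,10,11,12,13,14,15,16,17,18,19,20,21,22,23,24,25,26,27,28,29,30,31}
step 7: eval (r0 < (2 + (element // 3))) {3,4,5,6,7,8,9,10,11,12,13,14,15,16,17,18,19,20,21,22,23,24,25,26,27,28,29,30,31}
step 8: r2 <- (max(element, 5) % 5)  {6,7,8,9,10,11,12,13,14,15,16,17,18,19,20,21,22,23,24,25,26,27,28,29,30,31}
step 9: r0 <- (r0 + 1)               {6,7,8,9,10,11,12,13,14,15,16,17,18,19,20,21,22,23,24,25,26,27,28,29,30,31}
step 10: eval (r0 < (2 + (element // 3))) {6,7,8,9,10,11,12,13,14,15,16,17,18,19,20,21,22,23,24,25,26,27,28,29,30,31}
step 11: r2 <- (max(element, 5) % 5)  {9,10,11,12,13,14,15,16,17,18,19,20,21,22,23,24,25,26,27,28,29,30,31}
step 12: r0 <- (r0 + 1)               {9,10,11,12,13,14,15,16,17,18,19,20,21,22,23,24,25,26,27,28,29,30,31}
step 13: eval (r0 < (2 + (element // 3))) {9,10,11,12,13,14,15,16,17,18,19,20,21,22,23,24,25,26,27,28,29,30,31}
step 14: r2 <- (max(element, 5) % 5)  {12,13,14,15,16,17,18,19,20,21,22,23,24,25,26,27,28,29,30,31}
step 15: r0 <- (r0 + 1)               {12,13,14,15,16,17,18,19,20,21,22,23,24,25,26,27,28,29,30,31}
step 16: eval (r0 < (2 + (element // 3))) {12,13,14,15,16,17,18,19,20,21,22,23,24,25,26,27,28,29,30,31}
step 17: r2 <- (max(element, 5) % 5)  {15,16,17,18,19,20,21,22,23,24,25,26,27,28,29,30,31}
step 18: r0 <- (r0 + 1)               {15,16,17,18,19,20,21,22,23,24,25,26,27,28,29,30,31}
step 19: eval (r0 < (2 + (element // 3))) {15,16,17,18,19,20,21,22,23,24,25,26,27,28,29,30,31}
step 20: r2 <- (max(element, 5) % 5)  {18,19,20,21,22,23,24,25,26,27,28,29,30,31}
step 21: r0 <- (r0 + 1)               {18,19,20,21,22,23,24,25,26,27,28,29,30,31}
step 22: eval (r0 < (2 + (element // 3))) {18,19,20,21,22,23,24,25,26,27,28,29,30,31}
step 23: r2 <- (max(element, 5) % 5)  {21,22,23,24,25,26,27,28,29,30,31}
step 24: r0 <- (r0 + 1)               {21,22,23,24,25,26,27,28,29,30,31}
step 25: eval (r0 < (2 + (element // 3))) {21,22,23,24,25,26,27,28,29,30,31}
step 26: r2 <- (max(element, 5) % 5)  {24,25,26,27,28,29,30,31}
step 27: r0 <- (r0 + 1)               {24,25,26,27,28,29,30,31}
step 28: eval (r0 < (2 + (element // 3))) {24,25,26,27,28,29,30,31}
step 29: r2 <- (max(element, 5) % 5)  {27,28,29,30,31}
step 30: r0 <- (r0 + 1)               {27,28,29,30,31}
step 31: eval (r0 < (2 + (element // 3))) {27,28,29,30,31}
step 32: r2 <- (max(element, 5) % 5)  {30,31}
step 33: r0 <- (r0 + 1)               {30,31}
step 34: eval (r0 < (2 + (element // 3))) {30,31}
step 35: r1 <- ((-3 + r1) - (element + -4)) {0,1,2,3,4,5,6,7,8,9,10,11,12,13,14,15,16,17,18,19,20,21,22,23,24,25,26,27,28,29,30,31}
step 36: r0 <- (r2 * r0)              {0,1,2,3,4,5,6,7,8,9,10,11,12,13,14,15,16,17,18,19,20,21,22,23,24,25,26,27,28,29,30,31}

Answer: 37 steps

r0: 0,0,0,0,0,0,4,8,12,20,0,5,12,18,24,0,7,14,24,32,0,9,18,27,40,0,10,22,33,44,0,12
r2: 0,0,0,0,0,0,1,2,3,4,0,1,2,3,4,0,1,2,3,4,0,1,2,3,4,0,1,2,3,4,0,1
r1: 5,5,5,5,5,5,5,5,5,5,5,5,5,5,5,5,5,5,5,5,5,5,5,5,5,5,5,5,5,5,5,5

steps = 37; useful = 689; efficiency = 689/1184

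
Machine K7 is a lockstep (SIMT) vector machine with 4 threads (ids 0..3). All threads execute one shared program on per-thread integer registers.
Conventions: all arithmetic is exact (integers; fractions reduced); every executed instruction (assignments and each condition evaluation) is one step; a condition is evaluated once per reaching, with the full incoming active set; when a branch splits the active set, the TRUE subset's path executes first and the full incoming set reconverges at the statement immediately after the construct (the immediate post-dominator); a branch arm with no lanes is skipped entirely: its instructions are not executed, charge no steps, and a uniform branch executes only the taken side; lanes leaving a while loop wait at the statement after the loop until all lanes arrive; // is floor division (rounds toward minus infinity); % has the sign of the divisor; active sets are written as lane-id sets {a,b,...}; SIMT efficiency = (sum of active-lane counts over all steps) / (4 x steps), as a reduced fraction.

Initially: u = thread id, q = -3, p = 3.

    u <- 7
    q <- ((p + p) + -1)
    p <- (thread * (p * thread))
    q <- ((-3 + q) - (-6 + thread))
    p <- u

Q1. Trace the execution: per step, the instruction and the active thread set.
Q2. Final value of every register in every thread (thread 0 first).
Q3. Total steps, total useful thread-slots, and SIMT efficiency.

step 0: u <- 7                       {0,1,2,3}
step 1: q <- ((p + p) + -1)          {0,1,2,3}
step 2: p <- (thread * (p * thread)) {0,1,2,3}
step 3: q <- ((-3 + q) - (-6 + thread)) {0,1,2,3}
step 4: p <- u                       {0,1,2,3}

Answer: 5 steps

u: 7,7,7,7
q: 8,7,6,5
p: 7,7,7,7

steps = 5; useful = 20; efficiency = 20/20 = 1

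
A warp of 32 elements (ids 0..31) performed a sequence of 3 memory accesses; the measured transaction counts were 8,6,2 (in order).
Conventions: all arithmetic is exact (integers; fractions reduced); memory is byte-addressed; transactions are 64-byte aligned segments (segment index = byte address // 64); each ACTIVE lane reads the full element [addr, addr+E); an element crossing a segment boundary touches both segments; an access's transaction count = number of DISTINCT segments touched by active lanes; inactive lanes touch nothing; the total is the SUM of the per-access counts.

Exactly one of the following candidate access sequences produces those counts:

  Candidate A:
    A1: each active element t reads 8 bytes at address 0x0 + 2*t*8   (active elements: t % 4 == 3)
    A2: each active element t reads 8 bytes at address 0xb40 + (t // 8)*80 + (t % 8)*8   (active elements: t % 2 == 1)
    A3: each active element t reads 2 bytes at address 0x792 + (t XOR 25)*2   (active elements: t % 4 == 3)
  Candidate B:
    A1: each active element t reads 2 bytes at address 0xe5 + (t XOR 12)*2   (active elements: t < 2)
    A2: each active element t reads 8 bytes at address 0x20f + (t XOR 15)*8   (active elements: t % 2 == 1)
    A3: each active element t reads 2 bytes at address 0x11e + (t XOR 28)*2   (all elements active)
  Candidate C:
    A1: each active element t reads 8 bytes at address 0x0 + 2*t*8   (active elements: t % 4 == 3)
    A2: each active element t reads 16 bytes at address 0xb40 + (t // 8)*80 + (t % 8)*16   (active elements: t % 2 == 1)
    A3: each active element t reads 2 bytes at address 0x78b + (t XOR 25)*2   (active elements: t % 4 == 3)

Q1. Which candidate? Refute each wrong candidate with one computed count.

A: A2 gives 5 transactions, not 6
B: A1 gives 2 transactions, not 8
C: all counts match (8,6,2)

Answer: C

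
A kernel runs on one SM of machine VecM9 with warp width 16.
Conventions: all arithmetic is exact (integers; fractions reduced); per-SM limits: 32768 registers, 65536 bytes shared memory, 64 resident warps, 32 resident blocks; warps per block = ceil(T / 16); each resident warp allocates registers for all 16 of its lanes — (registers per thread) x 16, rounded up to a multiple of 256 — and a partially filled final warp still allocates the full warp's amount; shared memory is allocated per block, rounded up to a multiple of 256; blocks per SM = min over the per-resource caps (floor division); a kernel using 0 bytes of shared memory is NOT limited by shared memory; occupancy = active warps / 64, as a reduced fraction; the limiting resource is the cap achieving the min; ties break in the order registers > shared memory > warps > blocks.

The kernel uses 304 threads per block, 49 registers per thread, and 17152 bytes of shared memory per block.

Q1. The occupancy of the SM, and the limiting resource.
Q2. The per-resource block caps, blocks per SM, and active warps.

Answer: occupancy 19/64, limited by registers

registers: 1 block
shared memory: 3 blocks
warps: 3 blocks
blocks: 32 blocks

Answer: 1 block, 19 active warps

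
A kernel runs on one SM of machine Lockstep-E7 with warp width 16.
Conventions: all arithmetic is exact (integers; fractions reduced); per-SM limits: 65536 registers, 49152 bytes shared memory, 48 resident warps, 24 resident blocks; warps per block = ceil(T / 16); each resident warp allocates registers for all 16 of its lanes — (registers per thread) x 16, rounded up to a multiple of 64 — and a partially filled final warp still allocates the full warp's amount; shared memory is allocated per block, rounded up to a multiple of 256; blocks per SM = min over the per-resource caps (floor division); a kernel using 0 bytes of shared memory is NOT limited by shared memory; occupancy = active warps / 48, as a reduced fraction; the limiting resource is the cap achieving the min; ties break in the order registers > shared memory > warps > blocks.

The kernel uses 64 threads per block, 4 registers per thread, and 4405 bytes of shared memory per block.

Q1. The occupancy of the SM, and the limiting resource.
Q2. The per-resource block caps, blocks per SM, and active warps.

Answer: occupancy 5/6, limited by shared memory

registers: 256 blocks
shared memory: 10 blocks
warps: 12 blocks
blocks: 24 blocks

Answer: 10 blocks, 40 active warps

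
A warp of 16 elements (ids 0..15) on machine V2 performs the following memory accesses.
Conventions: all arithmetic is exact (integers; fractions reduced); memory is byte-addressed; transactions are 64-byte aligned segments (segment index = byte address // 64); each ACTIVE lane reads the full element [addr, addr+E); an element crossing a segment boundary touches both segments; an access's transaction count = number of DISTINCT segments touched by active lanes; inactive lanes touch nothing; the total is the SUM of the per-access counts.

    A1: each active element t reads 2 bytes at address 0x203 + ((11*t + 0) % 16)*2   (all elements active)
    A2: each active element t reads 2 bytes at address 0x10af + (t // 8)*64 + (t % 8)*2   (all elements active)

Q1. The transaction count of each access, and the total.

A1: 1 transaction
A2: 2 transactions

Answer: 1,2; total 3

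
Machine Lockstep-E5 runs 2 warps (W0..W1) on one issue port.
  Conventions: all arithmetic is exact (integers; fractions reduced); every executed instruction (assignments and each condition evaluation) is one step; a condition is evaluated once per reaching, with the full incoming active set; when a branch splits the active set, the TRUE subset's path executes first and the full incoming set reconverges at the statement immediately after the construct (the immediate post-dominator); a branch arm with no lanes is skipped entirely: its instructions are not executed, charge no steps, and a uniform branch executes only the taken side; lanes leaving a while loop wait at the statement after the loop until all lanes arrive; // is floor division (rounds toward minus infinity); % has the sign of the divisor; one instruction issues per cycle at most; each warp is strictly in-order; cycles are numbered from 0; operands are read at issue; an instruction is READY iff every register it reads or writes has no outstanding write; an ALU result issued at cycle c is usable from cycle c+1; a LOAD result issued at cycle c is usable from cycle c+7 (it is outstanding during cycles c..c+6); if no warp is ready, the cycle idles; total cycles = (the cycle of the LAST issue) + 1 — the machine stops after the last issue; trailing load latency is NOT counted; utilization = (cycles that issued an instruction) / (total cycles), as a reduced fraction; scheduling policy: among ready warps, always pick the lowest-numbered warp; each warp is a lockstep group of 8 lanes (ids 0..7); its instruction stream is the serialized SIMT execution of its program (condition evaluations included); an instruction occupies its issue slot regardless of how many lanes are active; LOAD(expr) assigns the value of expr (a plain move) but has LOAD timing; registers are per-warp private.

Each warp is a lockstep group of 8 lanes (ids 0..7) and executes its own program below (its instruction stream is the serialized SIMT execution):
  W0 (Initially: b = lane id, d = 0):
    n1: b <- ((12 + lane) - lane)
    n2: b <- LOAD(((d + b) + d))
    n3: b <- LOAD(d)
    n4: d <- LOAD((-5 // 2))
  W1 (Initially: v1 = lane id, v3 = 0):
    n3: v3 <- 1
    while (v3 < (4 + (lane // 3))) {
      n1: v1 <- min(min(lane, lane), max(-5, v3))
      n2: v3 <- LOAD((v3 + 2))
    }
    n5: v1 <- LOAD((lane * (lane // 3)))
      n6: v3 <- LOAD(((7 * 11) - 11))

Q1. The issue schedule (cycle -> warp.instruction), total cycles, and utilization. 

cycle 0: W0.I0
cycle 1: W0.I1
cycle 2: W1.I0
cycle 3: W1.I1
cycle 4: W1.I2
cycle 5: W1.I3
cycle 6: idle
cycle 7: idle
cycle 8: W0.I2
cycle 9: W0.I3
cycle 10: idle
cycle 11: idle
cycle 12: W1.I4
cycle 13: W1.I5
cycle 14: W1.I6
cycle 15: idle
cycle 16: idle
cycle 17: idle
cycle 18: idle
cycle 19: idle
cycle 20: idle
cycle 21: W1.I7
cycle 22: W1.I8
cycle 23: W1.I9
cycle 24: idle
cycle 25: idle
cycle 26: idle
cycle 27: idle
cycle 28: idle
cycle 29: idle
cycle 30: W1.I10
cycle 31: W1.I11
cycle 32: W1.I12

Answer: 33 cycles, utilization 17/33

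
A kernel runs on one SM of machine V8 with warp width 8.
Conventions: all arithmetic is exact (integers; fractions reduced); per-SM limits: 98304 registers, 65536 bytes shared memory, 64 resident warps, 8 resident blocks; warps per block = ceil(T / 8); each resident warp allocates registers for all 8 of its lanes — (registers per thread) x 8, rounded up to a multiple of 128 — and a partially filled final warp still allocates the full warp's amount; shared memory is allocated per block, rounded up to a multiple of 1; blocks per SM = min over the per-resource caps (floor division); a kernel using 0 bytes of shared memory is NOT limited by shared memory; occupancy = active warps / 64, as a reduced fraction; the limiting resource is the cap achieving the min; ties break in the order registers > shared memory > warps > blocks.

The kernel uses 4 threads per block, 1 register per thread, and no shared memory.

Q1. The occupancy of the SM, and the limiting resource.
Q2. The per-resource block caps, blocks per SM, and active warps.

Answer: occupancy 1/8, limited by blocks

registers: 768 blocks
shared memory: no limit (kernel uses none)
warps: 64 blocks
blocks: 8 blocks

Answer: 8 blocks, 8 active warps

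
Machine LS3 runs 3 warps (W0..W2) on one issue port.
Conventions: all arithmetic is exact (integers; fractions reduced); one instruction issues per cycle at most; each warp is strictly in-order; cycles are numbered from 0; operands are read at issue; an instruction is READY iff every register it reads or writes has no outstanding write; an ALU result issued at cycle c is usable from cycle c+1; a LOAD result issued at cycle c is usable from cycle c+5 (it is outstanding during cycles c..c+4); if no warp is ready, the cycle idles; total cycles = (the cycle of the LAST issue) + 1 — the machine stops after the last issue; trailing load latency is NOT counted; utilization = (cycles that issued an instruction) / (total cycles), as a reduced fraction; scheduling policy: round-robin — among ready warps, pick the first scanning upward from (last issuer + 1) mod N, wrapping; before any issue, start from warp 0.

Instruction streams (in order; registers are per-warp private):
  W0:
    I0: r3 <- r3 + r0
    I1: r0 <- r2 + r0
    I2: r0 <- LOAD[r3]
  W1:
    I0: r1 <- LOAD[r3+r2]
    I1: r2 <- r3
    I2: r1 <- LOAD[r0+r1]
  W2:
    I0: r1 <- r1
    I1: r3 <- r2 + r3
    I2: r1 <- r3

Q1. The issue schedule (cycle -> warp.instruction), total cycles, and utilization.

cycle 0: W0.I0
cycle 1: W1.I0
cycle 2: W2.I0
cycle 3: W0.I1
cycle 4: W1.I1
cycle 5: W2.I1
cycle 6: W0.I2
cycle 7: W1.I2
cycle 8: W2.I2

Answer: 9 cycles, utilization 1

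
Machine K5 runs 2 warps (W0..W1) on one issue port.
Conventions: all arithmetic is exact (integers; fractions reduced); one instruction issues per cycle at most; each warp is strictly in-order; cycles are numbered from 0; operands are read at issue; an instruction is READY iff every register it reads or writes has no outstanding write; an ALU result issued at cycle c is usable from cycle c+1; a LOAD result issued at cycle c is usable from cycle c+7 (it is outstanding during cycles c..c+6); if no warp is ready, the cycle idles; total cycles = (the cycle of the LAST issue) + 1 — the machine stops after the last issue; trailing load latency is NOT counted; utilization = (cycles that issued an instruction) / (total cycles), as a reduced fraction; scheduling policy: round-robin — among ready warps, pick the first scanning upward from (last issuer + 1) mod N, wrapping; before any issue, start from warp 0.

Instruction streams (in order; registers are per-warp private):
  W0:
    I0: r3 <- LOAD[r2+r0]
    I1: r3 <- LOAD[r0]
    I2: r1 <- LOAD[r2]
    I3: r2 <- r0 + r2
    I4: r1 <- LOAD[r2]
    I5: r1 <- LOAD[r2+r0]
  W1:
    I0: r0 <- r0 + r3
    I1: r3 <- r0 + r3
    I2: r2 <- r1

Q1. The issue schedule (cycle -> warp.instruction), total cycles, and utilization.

cycle 0: W0.I0
cycle 1: W1.I0
cycle 2: W1.I1
cycle 3: W1.I2
cycle 4: idle
cycle 5: idle
cycle 6: idle
cycle 7: W0.I1
cycle 8: W0.I2
cycle 9: W0.I3
cycle 10: idle
cycle 11: idle
cycle 12: idle
cycle 13: idle
cycle 14: idle
cycle 15: W0.I4
cycle 16: idle
cycle 17: idle
cycle 18: idle
cycle 19: idle
cycle 20: idle
cycle 21: idle
cycle 22: W0.I5

Answer: 23 cycles, utilization 9/23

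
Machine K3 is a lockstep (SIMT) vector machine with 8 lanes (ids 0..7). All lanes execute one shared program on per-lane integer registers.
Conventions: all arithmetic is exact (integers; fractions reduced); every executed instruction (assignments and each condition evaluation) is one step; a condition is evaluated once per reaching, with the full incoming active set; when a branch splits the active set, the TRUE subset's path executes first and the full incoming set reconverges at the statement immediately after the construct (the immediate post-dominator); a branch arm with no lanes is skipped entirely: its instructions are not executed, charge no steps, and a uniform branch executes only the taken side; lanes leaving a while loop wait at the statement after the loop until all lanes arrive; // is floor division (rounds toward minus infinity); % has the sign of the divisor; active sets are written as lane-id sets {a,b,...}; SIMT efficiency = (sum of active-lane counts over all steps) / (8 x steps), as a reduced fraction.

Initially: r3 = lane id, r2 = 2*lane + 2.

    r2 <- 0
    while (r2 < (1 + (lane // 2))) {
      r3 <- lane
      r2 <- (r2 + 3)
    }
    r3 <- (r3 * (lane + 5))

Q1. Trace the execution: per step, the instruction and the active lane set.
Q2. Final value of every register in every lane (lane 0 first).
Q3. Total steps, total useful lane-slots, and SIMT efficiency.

step 0: r2 <- 0                      {0,1,2,3,4,5,6,7}
step 1: eval (r2 < (1 + (lane // 2))) {0,1,2,3,4,5,6,7}
step 2: r3 <- lane                   {0,1,2,3,4,5,6,7}
step 3: r2 <- (r2 + 3)               {0,1,2,3,4,5,6,7}
step 4: eval (r2 < (1 + (lane // 2))) {0,1,2,3,4,5,6,7}
step 5: r3 <- lane                   {6,7}
step 6: r2 <- (r2 + 3)               {6,7}
step 7: eval (r2 < (1 + (lane // 2))) {6,7}
step 8: r3 <- (r3 * (lane + 5))      {0,1,2,3,4,5,6,7}

Answer: 9 steps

r3: 0,6,14,24,36,50,66,84
r2: 3,3,3,3,3,3,6,6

steps = 9; useful = 54; efficiency = 54/72 = 3/4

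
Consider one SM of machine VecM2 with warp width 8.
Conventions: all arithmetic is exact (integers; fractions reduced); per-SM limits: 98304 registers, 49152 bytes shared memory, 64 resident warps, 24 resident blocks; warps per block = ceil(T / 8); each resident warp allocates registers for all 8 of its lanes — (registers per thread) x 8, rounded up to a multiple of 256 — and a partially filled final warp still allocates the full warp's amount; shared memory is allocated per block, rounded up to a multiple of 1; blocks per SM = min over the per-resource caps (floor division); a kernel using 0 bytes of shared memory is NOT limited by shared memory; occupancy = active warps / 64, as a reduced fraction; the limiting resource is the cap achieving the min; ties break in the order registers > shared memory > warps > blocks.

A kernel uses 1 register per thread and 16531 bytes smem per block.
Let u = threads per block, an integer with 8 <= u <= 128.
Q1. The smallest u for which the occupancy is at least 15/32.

Answer: u = 113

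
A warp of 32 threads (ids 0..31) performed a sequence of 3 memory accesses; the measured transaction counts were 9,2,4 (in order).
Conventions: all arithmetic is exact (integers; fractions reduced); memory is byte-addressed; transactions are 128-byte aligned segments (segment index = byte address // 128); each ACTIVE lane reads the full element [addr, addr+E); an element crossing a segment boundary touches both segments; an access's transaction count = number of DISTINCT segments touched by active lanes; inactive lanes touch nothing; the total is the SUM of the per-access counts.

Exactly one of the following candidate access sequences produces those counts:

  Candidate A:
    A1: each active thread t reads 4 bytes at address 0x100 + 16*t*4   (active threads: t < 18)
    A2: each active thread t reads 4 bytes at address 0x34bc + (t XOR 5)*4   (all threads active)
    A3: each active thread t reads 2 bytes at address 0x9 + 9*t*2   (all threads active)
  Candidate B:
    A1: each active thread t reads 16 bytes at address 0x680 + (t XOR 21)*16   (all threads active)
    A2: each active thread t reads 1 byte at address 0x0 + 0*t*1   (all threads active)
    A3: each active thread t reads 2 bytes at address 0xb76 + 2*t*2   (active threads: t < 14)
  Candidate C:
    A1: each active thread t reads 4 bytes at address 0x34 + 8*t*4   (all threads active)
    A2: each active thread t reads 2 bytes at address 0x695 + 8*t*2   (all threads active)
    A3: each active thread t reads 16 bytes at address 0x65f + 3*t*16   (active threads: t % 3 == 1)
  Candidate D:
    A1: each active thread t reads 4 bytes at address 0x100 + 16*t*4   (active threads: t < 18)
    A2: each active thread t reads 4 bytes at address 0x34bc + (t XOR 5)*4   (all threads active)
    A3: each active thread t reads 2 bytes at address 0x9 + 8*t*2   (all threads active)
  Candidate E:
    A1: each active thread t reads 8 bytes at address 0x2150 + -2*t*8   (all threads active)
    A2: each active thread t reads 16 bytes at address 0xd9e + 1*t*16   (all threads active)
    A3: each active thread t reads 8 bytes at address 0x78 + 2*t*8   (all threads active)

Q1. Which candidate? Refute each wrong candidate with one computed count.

A: A3 gives 5 transactions, not 4
B: A1 gives 4 transactions, not 9
C: A2 gives 5 transactions, not 2
E: A1 gives 5 transactions, not 9
D: all counts match (9,2,4)

Answer: D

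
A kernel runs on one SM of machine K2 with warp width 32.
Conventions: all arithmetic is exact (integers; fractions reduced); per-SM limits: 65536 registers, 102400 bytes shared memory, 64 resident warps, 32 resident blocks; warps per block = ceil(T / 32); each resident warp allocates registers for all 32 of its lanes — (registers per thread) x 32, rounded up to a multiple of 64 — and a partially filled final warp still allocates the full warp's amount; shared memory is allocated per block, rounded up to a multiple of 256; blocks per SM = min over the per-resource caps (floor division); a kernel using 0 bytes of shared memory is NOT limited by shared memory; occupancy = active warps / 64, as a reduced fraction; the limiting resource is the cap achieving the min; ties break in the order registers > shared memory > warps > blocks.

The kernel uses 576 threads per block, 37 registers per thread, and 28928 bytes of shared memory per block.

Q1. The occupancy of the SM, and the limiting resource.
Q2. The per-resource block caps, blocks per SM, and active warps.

Answer: occupancy 9/16, limited by registers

registers: 2 blocks
shared memory: 3 blocks
warps: 3 blocks
blocks: 32 blocks

Answer: 2 blocks, 36 active warps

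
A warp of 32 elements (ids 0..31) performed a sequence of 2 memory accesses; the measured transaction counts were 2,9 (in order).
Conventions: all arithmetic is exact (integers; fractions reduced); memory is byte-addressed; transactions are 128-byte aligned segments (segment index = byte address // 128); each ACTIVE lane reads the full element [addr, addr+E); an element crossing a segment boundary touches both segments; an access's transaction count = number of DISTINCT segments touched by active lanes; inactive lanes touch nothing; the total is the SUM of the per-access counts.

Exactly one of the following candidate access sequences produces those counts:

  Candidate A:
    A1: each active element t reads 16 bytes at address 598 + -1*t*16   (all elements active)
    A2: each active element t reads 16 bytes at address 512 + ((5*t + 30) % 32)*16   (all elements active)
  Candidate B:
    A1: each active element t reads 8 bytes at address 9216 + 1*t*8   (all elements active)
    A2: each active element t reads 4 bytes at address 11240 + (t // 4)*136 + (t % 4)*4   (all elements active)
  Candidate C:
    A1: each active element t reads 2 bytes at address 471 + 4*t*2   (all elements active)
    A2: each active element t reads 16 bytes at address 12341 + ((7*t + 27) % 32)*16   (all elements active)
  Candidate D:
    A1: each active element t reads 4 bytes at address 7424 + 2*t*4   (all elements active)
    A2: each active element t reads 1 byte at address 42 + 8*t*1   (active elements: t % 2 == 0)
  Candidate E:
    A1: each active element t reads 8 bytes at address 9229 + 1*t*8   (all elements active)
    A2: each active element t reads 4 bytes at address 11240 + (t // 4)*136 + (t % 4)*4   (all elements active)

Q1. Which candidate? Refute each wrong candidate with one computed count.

A: A1 gives 5 transactions, not 2
C: A1 gives 3 transactions, not 2
D: A2 gives 3 transactions, not 9
E: A1 gives 3 transactions, not 2
B: all counts match (2,9)

Answer: B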